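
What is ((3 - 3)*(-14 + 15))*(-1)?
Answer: 0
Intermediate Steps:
((3 - 3)*(-14 + 15))*(-1) = (0*1)*(-1) = 0*(-1) = 0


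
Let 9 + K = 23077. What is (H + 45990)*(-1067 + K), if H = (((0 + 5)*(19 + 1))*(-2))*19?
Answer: 928222190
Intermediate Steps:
K = 23068 (K = -9 + 23077 = 23068)
H = -3800 (H = ((5*20)*(-2))*19 = (100*(-2))*19 = -200*19 = -3800)
(H + 45990)*(-1067 + K) = (-3800 + 45990)*(-1067 + 23068) = 42190*22001 = 928222190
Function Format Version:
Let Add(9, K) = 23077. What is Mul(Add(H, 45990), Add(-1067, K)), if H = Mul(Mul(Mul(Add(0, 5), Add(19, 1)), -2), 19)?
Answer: 928222190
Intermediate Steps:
K = 23068 (K = Add(-9, 23077) = 23068)
H = -3800 (H = Mul(Mul(Mul(5, 20), -2), 19) = Mul(Mul(100, -2), 19) = Mul(-200, 19) = -3800)
Mul(Add(H, 45990), Add(-1067, K)) = Mul(Add(-3800, 45990), Add(-1067, 23068)) = Mul(42190, 22001) = 928222190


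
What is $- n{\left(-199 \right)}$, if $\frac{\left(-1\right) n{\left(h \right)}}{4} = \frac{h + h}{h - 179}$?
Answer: $\frac{796}{189} \approx 4.2116$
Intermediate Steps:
$n{\left(h \right)} = - \frac{8 h}{-179 + h}$ ($n{\left(h \right)} = - 4 \frac{h + h}{h - 179} = - 4 \frac{2 h}{-179 + h} = - \frac{8 h}{-179 + h}$)
$- n{\left(-199 \right)} = - \frac{\left(-8\right) \left(-199\right)}{-179 - 199} = - \frac{\left(-8\right) \left(-199\right)}{-378} = - \frac{\left(-8\right) \left(-199\right) \left(-1\right)}{378} = \left(-1\right) \left(- \frac{796}{189}\right) = \frac{796}{189}$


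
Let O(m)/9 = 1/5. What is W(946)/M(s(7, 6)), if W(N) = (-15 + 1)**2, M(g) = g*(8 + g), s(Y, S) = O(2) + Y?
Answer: 175/132 ≈ 1.3258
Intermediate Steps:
O(m) = 9/5
s(Y, S) = 9/5 + Y
W(N) = 196 (W(N) = (-14)**2 = 196)
W(946)/M(s(7, 6)) = 196/(((9/5 + 7)*(8 + (9/5 + 7)))) = 196/((44*(8 + 44/5)/5)) = 196/(((44/5)*(84/5))) = 196/(3696/25) = 196*(25/3696) = 175/132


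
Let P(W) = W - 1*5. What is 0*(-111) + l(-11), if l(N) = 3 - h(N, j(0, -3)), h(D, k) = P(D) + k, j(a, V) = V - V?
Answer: 19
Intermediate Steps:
j(a, V) = 0
P(W) = -5 + W (P(W) = W - 5 = -5 + W)
h(D, k) = -5 + D + k (h(D, k) = (-5 + D) + k = -5 + D + k)
l(N) = 8 - N (l(N) = 3 - (-5 + N + 0) = 3 - (-5 + N) = 3 + (5 - N) = 8 - N)
0*(-111) + l(-11) = 0*(-111) + (8 - 1*(-11)) = 0 + (8 + 11) = 0 + 19 = 19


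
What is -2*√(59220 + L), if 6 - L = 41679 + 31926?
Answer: -2*I*√14379 ≈ -239.82*I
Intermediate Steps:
L = -73599 (L = 6 - (41679 + 31926) = 6 - 1*73605 = 6 - 73605 = -73599)
-2*√(59220 + L) = -2*√(59220 - 73599) = -2*I*√14379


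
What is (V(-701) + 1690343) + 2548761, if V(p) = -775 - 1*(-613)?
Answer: 4238942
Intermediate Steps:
V(p) = -162 (V(p) = -775 + 613 = -162)
(V(-701) + 1690343) + 2548761 = (-162 + 1690343) + 2548761 = 1690181 + 2548761 = 4238942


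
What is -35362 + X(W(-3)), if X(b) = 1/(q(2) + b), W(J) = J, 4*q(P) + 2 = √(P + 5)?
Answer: -954782/27 - 4*√7/189 ≈ -35362.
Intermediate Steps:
q(P) = -½ + √(5 + P)/4 (q(P) = -½ + √(P + 5)/4 = -½ + √(5 + P)/4)
X(b) = 1/(-½ + b + √7/4) (X(b) = 1/((-½ + √(5 + 2)/4) + b) = 1/((-½ + √7/4) + b) = 1/(-½ + b + √7/4))
-35362 + X(W(-3)) = -35362 + 4/(-2 + √7 + 4*(-3)) = -35362 + 4/(-2 + √7 - 12) = -35362 + 4/(-14 + √7)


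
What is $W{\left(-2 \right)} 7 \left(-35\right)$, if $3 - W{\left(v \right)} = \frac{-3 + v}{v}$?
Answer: $- \frac{245}{2} \approx -122.5$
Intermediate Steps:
$W{\left(v \right)} = 3 - \frac{-3 + v}{v}$
$W{\left(-2 \right)} 7 \left(-35\right) = \left(2 + \frac{3}{-2}\right) 7 \left(-35\right) = \left(2 + 3 \left(- \frac{1}{2}\right)\right) 7 \left(-35\right) = \left(2 - \frac{3}{2}\right) 7 \left(-35\right) = \frac{1}{2} \cdot 7 \left(-35\right) = \frac{7}{2} \left(-35\right) = - \frac{245}{2}$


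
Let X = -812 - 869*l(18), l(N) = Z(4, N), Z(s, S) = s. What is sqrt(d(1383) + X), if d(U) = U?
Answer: I*sqrt(2905) ≈ 53.898*I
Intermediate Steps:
l(N) = 4
X = -4288 (X = -812 - 869*4 = -812 - 3476 = -4288)
sqrt(d(1383) + X) = sqrt(1383 - 4288) = sqrt(-2905) = I*sqrt(2905)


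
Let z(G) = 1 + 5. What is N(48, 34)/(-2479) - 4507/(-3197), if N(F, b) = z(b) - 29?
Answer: 11246384/7925363 ≈ 1.4190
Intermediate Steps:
z(G) = 6
N(F, b) = -23 (N(F, b) = 6 - 29 = -23)
N(48, 34)/(-2479) - 4507/(-3197) = -23/(-2479) - 4507/(-3197) = -23*(-1/2479) - 4507*(-1/3197) = 23/2479 + 4507/3197 = 11246384/7925363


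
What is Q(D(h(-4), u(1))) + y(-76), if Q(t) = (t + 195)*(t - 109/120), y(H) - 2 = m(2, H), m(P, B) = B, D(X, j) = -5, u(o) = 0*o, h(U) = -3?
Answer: -14359/12 ≈ -1196.6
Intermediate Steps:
u(o) = 0
y(H) = 2 + H
Q(t) = (195 + t)*(-109/120 + t) (Q(t) = (195 + t)*(t - 109*1/120) = (195 + t)*(t - 109/120) = (195 + t)*(-109/120 + t))
Q(D(h(-4), u(1))) + y(-76) = (-1417/8 + (-5)² + (23291/120)*(-5)) + (2 - 76) = (-1417/8 + 25 - 23291/24) - 74 = -13471/12 - 74 = -14359/12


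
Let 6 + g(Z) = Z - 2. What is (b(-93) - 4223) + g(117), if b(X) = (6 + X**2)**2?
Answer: 74904911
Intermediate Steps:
g(Z) = -8 + Z (g(Z) = -6 + (Z - 2) = -6 + (-2 + Z) = -8 + Z)
(b(-93) - 4223) + g(117) = ((6 + (-93)**2)**2 - 4223) + (-8 + 117) = ((6 + 8649)**2 - 4223) + 109 = (8655**2 - 4223) + 109 = (74909025 - 4223) + 109 = 74904802 + 109 = 74904911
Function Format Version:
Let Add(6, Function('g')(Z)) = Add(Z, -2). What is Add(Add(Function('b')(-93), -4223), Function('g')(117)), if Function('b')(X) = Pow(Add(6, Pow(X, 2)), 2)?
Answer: 74904911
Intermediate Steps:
Function('g')(Z) = Add(-8, Z) (Function('g')(Z) = Add(-6, Add(Z, -2)) = Add(-6, Add(-2, Z)) = Add(-8, Z))
Add(Add(Function('b')(-93), -4223), Function('g')(117)) = Add(Add(Pow(Add(6, Pow(-93, 2)), 2), -4223), Add(-8, 117)) = Add(Add(Pow(Add(6, 8649), 2), -4223), 109) = Add(Add(Pow(8655, 2), -4223), 109) = Add(Add(74909025, -4223), 109) = Add(74904802, 109) = 74904911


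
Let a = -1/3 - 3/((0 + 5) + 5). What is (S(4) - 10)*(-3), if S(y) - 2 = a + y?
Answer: 139/10 ≈ 13.900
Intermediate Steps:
a = -19/30 (a = -1*1/3 - 3/(5 + 5) = -1/3 - 3/10 = -19/30 ≈ -0.63333)
S(y) = 41/30 + y (S(y) = 2 + (-19/30 + y) = 41/30 + y)
(S(4) - 10)*(-3) = ((41/30 + 4) - 10)*(-3) = (161/30 - 10)*(-3) = -139/30*(-3) = 139/10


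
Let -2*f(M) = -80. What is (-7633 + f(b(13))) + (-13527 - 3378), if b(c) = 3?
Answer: -24498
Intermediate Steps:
f(M) = 40 (f(M) = -½*(-80) = 40)
(-7633 + f(b(13))) + (-13527 - 3378) = (-7633 + 40) + (-13527 - 3378) = -7593 - 16905 = -24498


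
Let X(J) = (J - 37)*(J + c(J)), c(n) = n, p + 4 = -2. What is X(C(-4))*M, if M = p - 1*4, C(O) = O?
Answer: -3280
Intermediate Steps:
p = -6 (p = -4 - 2 = -6)
X(J) = 2*J*(-37 + J) (X(J) = (J - 37)*(J + J) = (-37 + J)*(2*J) = 2*J*(-37 + J))
M = -10 (M = -6 - 1*4 = -6 - 4 = -10)
X(C(-4))*M = (2*(-4)*(-37 - 4))*(-10) = (2*(-4)*(-41))*(-10) = 328*(-10) = -3280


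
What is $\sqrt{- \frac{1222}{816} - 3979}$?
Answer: $\frac{i \sqrt{165652386}}{204} \approx 63.091 i$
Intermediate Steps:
$\sqrt{- \frac{1222}{816} - 3979} = \sqrt{\left(-1222\right) \frac{1}{816} - 3979} = \sqrt{- \frac{611}{408} - 3979} = \sqrt{- \frac{1624043}{408}} = \frac{i \sqrt{165652386}}{204}$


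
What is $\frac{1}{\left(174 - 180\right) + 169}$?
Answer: $\frac{1}{163} \approx 0.006135$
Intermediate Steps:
$\frac{1}{\left(174 - 180\right) + 169} = \frac{1}{-6 + 169} = \frac{1}{163}$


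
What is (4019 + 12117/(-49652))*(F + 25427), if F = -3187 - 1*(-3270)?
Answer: 2545123401605/24826 ≈ 1.0252e+8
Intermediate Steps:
F = 83 (F = -3187 + 3270 = 83)
(4019 + 12117/(-49652))*(F + 25427) = (4019 + 12117/(-49652))*(83 + 25427) = (4019 + 12117*(-1/49652))*25510 = (4019 - 12117/49652)*25510 = (199539271/49652)*25510 = 2545123401605/24826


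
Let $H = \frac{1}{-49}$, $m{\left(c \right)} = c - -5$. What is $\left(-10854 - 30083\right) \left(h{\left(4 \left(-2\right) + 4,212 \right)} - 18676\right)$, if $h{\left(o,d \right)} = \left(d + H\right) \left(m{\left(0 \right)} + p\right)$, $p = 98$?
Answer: $- \frac{6334468569}{49} \approx -1.2927 \cdot 10^{8}$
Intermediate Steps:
$m{\left(c \right)} = 5 + c$ ($m{\left(c \right)} = c + 5 = 5 + c$)
$H = - \frac{1}{49} \approx -0.020408$
$h{\left(o,d \right)} = - \frac{103}{49} + 103 d$ ($h{\left(o,d \right)} = \left(d - \frac{1}{49}\right) \left(\left(5 + 0\right) + 98\right) = \left(- \frac{1}{49} + d\right) \left(5 + 98\right) = \left(- \frac{1}{49} + d\right) 103 = - \frac{103}{49} + 103 d$)
$\left(-10854 - 30083\right) \left(h{\left(4 \left(-2\right) + 4,212 \right)} - 18676\right) = \left(-10854 - 30083\right) \left(\left(- \frac{103}{49} + 103 \cdot 212\right) - 18676\right) = - 40937 \left(\left(- \frac{103}{49} + 21836\right) - 18676\right) = - 40937 \left(\frac{1069861}{49} - 18676\right) = \left(-40937\right) \frac{154737}{49} = - \frac{6334468569}{49}$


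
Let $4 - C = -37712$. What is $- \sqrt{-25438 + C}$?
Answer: $- \sqrt{12278} \approx -110.81$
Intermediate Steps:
$C = 37716$ ($C = 4 - -37712 = 4 + 37712 = 37716$)
$- \sqrt{-25438 + C} = - \sqrt{-25438 + 37716} = - \sqrt{12278}$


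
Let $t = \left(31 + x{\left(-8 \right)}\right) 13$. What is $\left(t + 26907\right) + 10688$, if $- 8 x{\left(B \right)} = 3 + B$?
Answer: $\frac{304049}{8} \approx 38006.0$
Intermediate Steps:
$x{\left(B \right)} = - \frac{3}{8} - \frac{B}{8}$ ($x{\left(B \right)} = - \frac{3 + B}{8} = - \frac{3}{8} - \frac{B}{8}$)
$t = \frac{3289}{8}$ ($t = \left(31 - - \frac{5}{8}\right) 13 = \left(31 + \left(- \frac{3}{8} + 1\right)\right) 13 = \left(31 + \frac{5}{8}\right) 13 = \frac{253}{8} \cdot 13 = \frac{3289}{8} \approx 411.13$)
$\left(t + 26907\right) + 10688 = \left(\frac{3289}{8} + 26907\right) + 10688 = \frac{218545}{8} + 10688 = \frac{304049}{8}$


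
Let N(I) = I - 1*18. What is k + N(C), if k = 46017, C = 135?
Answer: 46134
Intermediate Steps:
N(I) = -18 + I (N(I) = I - 18 = -18 + I)
k + N(C) = 46017 + (-18 + 135) = 46017 + 117 = 46134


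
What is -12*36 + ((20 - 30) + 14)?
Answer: -428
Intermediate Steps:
-12*36 + ((20 - 30) + 14) = -432 + (-10 + 14) = -432 + 4 = -428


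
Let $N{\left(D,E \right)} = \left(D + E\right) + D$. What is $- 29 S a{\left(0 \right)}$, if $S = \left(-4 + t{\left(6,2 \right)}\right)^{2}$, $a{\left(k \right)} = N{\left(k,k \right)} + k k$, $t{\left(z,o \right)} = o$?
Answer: $0$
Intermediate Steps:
$N{\left(D,E \right)} = E + 2 D$
$a{\left(k \right)} = k^{2} + 3 k$ ($a{\left(k \right)} = \left(k + 2 k\right) + k k = 3 k + k^{2} = k^{2} + 3 k$)
$S = 4$ ($S = \left(-4 + 2\right)^{2} = \left(-2\right)^{2} = 4$)
$- 29 S a{\left(0 \right)} = \left(-29\right) 4 \cdot 0 \left(3 + 0\right) = - 116 \cdot 0 \cdot 3 = \left(-116\right) 0 = 0$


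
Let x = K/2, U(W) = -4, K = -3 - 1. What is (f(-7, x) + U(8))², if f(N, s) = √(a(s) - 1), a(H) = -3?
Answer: 12 - 16*I ≈ 12.0 - 16.0*I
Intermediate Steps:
K = -4
x = -2 (x = -4/2 = -4*½ = -2)
f(N, s) = 2*I (f(N, s) = √(-3 - 1) = √(-4) = 2*I)
(f(-7, x) + U(8))² = (2*I - 4)² = (-4 + 2*I)²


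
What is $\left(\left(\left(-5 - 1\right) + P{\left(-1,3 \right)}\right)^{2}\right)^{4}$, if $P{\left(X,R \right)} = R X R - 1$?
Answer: $4294967296$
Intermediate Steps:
$P{\left(X,R \right)} = -1 + X R^{2}$ ($P{\left(X,R \right)} = X R^{2} - 1 = -1 + X R^{2}$)
$\left(\left(\left(-5 - 1\right) + P{\left(-1,3 \right)}\right)^{2}\right)^{4} = \left(\left(\left(-5 - 1\right) - 10\right)^{2}\right)^{4} = \left(\left(-6 - 10\right)^{2}\right)^{4} = \left(\left(-16\right)^{2}\right)^{4} = 256^{4} = 4294967296$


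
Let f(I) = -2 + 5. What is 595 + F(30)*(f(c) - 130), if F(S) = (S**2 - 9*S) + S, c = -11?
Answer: -83225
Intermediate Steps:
f(I) = 3
F(S) = S**2 - 8*S
595 + F(30)*(f(c) - 130) = 595 + (30*(-8 + 30))*(3 - 130) = 595 + (30*22)*(-127) = 595 + 660*(-127) = 595 - 83820 = -83225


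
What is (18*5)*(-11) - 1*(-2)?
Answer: -988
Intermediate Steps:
(18*5)*(-11) - 1*(-2) = 90*(-11) + 2 = -990 + 2 = -988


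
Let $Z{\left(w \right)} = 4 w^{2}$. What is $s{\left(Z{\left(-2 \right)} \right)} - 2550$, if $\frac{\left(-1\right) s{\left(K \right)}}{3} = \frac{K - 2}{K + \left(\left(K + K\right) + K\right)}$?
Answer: $- \frac{81621}{32} \approx -2550.7$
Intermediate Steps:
$s{\left(K \right)} = - \frac{3 \left(-2 + K\right)}{4 K}$ ($s{\left(K \right)} = - 3 \frac{K - 2}{K + \left(\left(K + K\right) + K\right)} = - 3 \frac{-2 + K}{K + \left(2 K + K\right)} = - 3 \frac{-2 + K}{K + 3 K} = - 3 \frac{-2 + K}{4 K} = - \frac{3 \left(-2 + K\right)}{4 K}$)
$s{\left(Z{\left(-2 \right)} \right)} - 2550 = \frac{3 \left(2 - 4 \left(-2\right)^{2}\right)}{4 \cdot 4 \left(-2\right)^{2}} - 2550 = \frac{3 \left(2 - 4 \cdot 4\right)}{4 \cdot 4 \cdot 4} - 2550 = \frac{3 \left(2 - 16\right)}{4 \cdot 16} - 2550 = \frac{3}{4} \cdot \frac{1}{16} \left(2 - 16\right) - 2550 = \frac{3}{4} \cdot \frac{1}{16} \left(-14\right) - 2550 = - \frac{21}{32} - 2550 = - \frac{81621}{32}$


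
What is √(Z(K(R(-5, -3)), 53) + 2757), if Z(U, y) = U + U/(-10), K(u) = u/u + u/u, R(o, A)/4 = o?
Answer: 11*√570/5 ≈ 52.524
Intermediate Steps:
R(o, A) = 4*o
K(u) = 2 (K(u) = 1 + 1 = 2)
Z(U, y) = 9*U/10 (Z(U, y) = U + U*(-⅒) = U - U/10 = 9*U/10)
√(Z(K(R(-5, -3)), 53) + 2757) = √((9/10)*2 + 2757) = √(9/5 + 2757) = √(13794/5) = 11*√570/5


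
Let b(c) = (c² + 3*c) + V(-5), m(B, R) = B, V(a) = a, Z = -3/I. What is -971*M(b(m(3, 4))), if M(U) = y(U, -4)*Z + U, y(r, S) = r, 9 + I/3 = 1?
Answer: -113607/8 ≈ -14201.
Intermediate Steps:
I = -24 (I = -27 + 3*1 = -27 + 3 = -24)
Z = ⅛ (Z = -3/(-24) = -3*(-1/24) = ⅛ ≈ 0.12500)
b(c) = -5 + c² + 3*c (b(c) = (c² + 3*c) - 5 = -5 + c² + 3*c)
M(U) = 9*U/8 (M(U) = U*(⅛) + U = U/8 + U = 9*U/8)
-971*M(b(m(3, 4))) = -8739*(-5 + 3² + 3*3)/8 = -8739*(-5 + 9 + 9)/8 = -8739*13/8 = -971*117/8 = -113607/8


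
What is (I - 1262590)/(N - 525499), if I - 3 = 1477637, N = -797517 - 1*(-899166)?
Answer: -4301/8477 ≈ -0.50737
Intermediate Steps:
N = 101649 (N = -797517 + 899166 = 101649)
I = 1477640 (I = 3 + 1477637 = 1477640)
(I - 1262590)/(N - 525499) = (1477640 - 1262590)/(101649 - 525499) = 215050/(-423850) = 215050*(-1/423850) = -4301/8477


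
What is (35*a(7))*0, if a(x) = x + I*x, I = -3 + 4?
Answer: 0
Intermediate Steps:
I = 1
a(x) = 2*x (a(x) = x + 1*x = x + x = 2*x)
(35*a(7))*0 = (35*(2*7))*0 = (35*14)*0 = 490*0 = 0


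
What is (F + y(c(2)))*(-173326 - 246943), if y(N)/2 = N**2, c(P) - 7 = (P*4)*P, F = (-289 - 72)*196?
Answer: 29291908762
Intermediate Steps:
F = -70756 (F = -361*196 = -70756)
c(P) = 7 + 4*P**2 (c(P) = 7 + (P*4)*P = 7 + (4*P)*P = 7 + 4*P**2)
y(N) = 2*N**2
(F + y(c(2)))*(-173326 - 246943) = (-70756 + 2*(7 + 4*2**2)**2)*(-173326 - 246943) = (-70756 + 2*(7 + 4*4)**2)*(-420269) = (-70756 + 2*(7 + 16)**2)*(-420269) = (-70756 + 2*23**2)*(-420269) = (-70756 + 2*529)*(-420269) = (-70756 + 1058)*(-420269) = -69698*(-420269) = 29291908762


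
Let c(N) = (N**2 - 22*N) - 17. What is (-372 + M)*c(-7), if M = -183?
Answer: -103230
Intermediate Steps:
c(N) = -17 + N**2 - 22*N
(-372 + M)*c(-7) = (-372 - 183)*(-17 + (-7)**2 - 22*(-7)) = -555*(-17 + 49 + 154) = -555*186 = -103230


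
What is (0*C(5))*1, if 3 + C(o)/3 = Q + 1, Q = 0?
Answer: 0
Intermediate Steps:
C(o) = -6 (C(o) = -9 + 3*(0 + 1) = -9 + 3*1 = -9 + 3 = -6)
(0*C(5))*1 = (0*(-6))*1 = 0*1 = 0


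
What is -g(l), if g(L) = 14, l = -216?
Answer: -14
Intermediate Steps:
-g(l) = -1*14 = -14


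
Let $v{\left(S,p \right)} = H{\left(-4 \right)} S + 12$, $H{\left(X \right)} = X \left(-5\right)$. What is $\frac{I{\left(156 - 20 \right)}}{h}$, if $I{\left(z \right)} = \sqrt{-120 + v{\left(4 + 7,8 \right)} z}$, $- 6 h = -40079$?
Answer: $\frac{12 \sqrt{7858}}{40079} \approx 0.026541$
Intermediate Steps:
$h = \frac{40079}{6}$ ($h = \left(- \frac{1}{6}\right) \left(-40079\right) = \frac{40079}{6} \approx 6679.8$)
$H{\left(X \right)} = - 5 X$
$v{\left(S,p \right)} = 12 + 20 S$ ($v{\left(S,p \right)} = \left(-5\right) \left(-4\right) S + 12 = 20 S + 12 = 12 + 20 S$)
$I{\left(z \right)} = \sqrt{-120 + 232 z}$ ($I{\left(z \right)} = \sqrt{-120 + \left(12 + 20 \left(4 + 7\right)\right) z} = \sqrt{-120 + \left(12 + 20 \cdot 11\right) z} = \sqrt{-120 + \left(12 + 220\right) z} = \sqrt{-120 + 232 z}$)
$\frac{I{\left(156 - 20 \right)}}{h} = \frac{2 \sqrt{-30 + 58 \left(156 - 20\right)}}{\frac{40079}{6}} = 2 \sqrt{-30 + 58 \left(156 - 20\right)} \frac{6}{40079} = 2 \sqrt{-30 + 58 \cdot 136} \cdot \frac{6}{40079} = 2 \sqrt{-30 + 7888} \cdot \frac{6}{40079} = 2 \sqrt{7858} \cdot \frac{6}{40079} = \frac{12 \sqrt{7858}}{40079}$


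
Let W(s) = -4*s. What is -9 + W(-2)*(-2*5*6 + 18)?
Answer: -345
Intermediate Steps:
-9 + W(-2)*(-2*5*6 + 18) = -9 + (-4*(-2))*(-2*5*6 + 18) = -9 + 8*(-10*6 + 18) = -9 + 8*(-60 + 18) = -9 + 8*(-42) = -9 - 336 = -345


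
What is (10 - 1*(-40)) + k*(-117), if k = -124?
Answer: 14558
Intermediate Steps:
(10 - 1*(-40)) + k*(-117) = (10 - 1*(-40)) - 124*(-117) = (10 + 40) + 14508 = 50 + 14508 = 14558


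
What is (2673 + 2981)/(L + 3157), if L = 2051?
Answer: 2827/2604 ≈ 1.0856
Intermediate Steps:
(2673 + 2981)/(L + 3157) = (2673 + 2981)/(2051 + 3157) = 5654/5208 = 5654*(1/5208) = 2827/2604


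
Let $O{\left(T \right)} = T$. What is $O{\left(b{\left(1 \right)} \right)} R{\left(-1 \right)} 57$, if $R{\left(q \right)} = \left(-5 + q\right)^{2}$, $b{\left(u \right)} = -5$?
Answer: $-10260$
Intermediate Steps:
$O{\left(b{\left(1 \right)} \right)} R{\left(-1 \right)} 57 = - 5 \left(-5 - 1\right)^{2} \cdot 57 = - 5 \left(-6\right)^{2} \cdot 57 = \left(-5\right) 36 \cdot 57 = \left(-180\right) 57 = -10260$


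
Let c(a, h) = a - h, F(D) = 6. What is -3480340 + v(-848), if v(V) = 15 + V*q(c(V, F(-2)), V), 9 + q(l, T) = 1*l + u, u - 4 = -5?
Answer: -2747653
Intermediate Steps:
u = -1 (u = 4 - 5 = -1)
q(l, T) = -10 + l (q(l, T) = -9 + (1*l - 1) = -9 + (l - 1) = -9 + (-1 + l) = -10 + l)
v(V) = 15 + V*(-16 + V) (v(V) = 15 + V*(-10 + (V - 1*6)) = 15 + V*(-10 + (V - 6)) = 15 + V*(-10 + (-6 + V)) = 15 + V*(-16 + V))
-3480340 + v(-848) = -3480340 + (15 - 848*(-16 - 848)) = -3480340 + (15 - 848*(-864)) = -3480340 + (15 + 732672) = -3480340 + 732687 = -2747653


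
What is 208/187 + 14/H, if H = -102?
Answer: 547/561 ≈ 0.97504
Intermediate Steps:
208/187 + 14/H = 208/187 + 14/(-102) = 208*(1/187) + 14*(-1/102) = 208/187 - 7/51 = 547/561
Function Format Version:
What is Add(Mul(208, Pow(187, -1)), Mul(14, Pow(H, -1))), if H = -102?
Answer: Rational(547, 561) ≈ 0.97504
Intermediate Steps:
Add(Mul(208, Pow(187, -1)), Mul(14, Pow(H, -1))) = Add(Mul(208, Pow(187, -1)), Mul(14, Pow(-102, -1))) = Add(Mul(208, Rational(1, 187)), Mul(14, Rational(-1, 102))) = Add(Rational(208, 187), Rational(-7, 51)) = Rational(547, 561)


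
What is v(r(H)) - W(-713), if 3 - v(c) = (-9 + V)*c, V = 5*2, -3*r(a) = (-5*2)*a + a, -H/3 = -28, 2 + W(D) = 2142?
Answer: -2389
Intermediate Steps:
W(D) = 2140 (W(D) = -2 + 2142 = 2140)
H = 84 (H = -3*(-28) = 84)
r(a) = 3*a (r(a) = -((-5*2)*a + a)/3 = -(-10*a + a)/3 = -(-3)*a = 3*a)
V = 10
v(c) = 3 - c (v(c) = 3 - (-9 + 10)*c = 3 - c)
v(r(H)) - W(-713) = (3 - 3*84) - 1*2140 = (3 - 1*252) - 2140 = (3 - 252) - 2140 = -249 - 2140 = -2389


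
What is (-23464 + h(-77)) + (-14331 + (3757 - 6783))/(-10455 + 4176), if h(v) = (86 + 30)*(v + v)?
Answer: -259481155/6279 ≈ -41325.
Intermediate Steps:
h(v) = 232*v (h(v) = 116*(2*v) = 232*v)
(-23464 + h(-77)) + (-14331 + (3757 - 6783))/(-10455 + 4176) = (-23464 + 232*(-77)) + (-14331 + (3757 - 6783))/(-10455 + 4176) = (-23464 - 17864) + (-14331 - 3026)/(-6279) = -41328 - 17357*(-1/6279) = -41328 + 17357/6279 = -259481155/6279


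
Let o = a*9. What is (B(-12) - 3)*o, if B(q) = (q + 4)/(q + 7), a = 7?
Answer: -441/5 ≈ -88.200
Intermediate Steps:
o = 63 (o = 7*9 = 63)
B(q) = (4 + q)/(7 + q)
(B(-12) - 3)*o = ((4 - 12)/(7 - 12) - 3)*63 = (-8/(-5) - 3)*63 = (-1/5*(-8) - 3)*63 = (8/5 - 3)*63 = -7/5*63 = -441/5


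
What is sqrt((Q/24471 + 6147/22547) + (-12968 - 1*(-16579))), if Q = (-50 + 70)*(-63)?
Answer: 2*sqrt(3393048267642432462)/61305293 ≈ 60.093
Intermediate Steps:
Q = -1260 (Q = 20*(-63) = -1260)
sqrt((Q/24471 + 6147/22547) + (-12968 - 1*(-16579))) = sqrt((-1260/24471 + 6147/22547) + (-12968 - 1*(-16579))) = sqrt((-1260*1/24471 + 6147*(1/22547)) + (-12968 + 16579)) = sqrt((-140/2719 + 6147/22547) + 3611) = sqrt(13557113/61305293 + 3611) = sqrt(221386970136/61305293) = 2*sqrt(3393048267642432462)/61305293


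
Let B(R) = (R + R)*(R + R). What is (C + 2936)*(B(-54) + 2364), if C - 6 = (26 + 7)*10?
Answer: 45899616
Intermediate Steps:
B(R) = 4*R**2 (B(R) = (2*R)*(2*R) = 4*R**2)
C = 336 (C = 6 + (26 + 7)*10 = 6 + 33*10 = 6 + 330 = 336)
(C + 2936)*(B(-54) + 2364) = (336 + 2936)*(4*(-54)**2 + 2364) = 3272*(4*2916 + 2364) = 3272*(11664 + 2364) = 3272*14028 = 45899616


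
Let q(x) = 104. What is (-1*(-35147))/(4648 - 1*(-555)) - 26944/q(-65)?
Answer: -17066793/67639 ≈ -252.32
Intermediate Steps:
(-1*(-35147))/(4648 - 1*(-555)) - 26944/q(-65) = (-1*(-35147))/(4648 - 1*(-555)) - 26944/104 = 35147/(4648 + 555) - 26944*1/104 = 35147/5203 - 3368/13 = -17066793/67639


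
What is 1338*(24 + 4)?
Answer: 37464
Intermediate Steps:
1338*(24 + 4) = 1338*28 = 37464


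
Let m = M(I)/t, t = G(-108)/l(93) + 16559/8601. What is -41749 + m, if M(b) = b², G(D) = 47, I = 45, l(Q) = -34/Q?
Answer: -309327937127/7406393 ≈ -41765.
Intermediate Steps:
t = -37031965/292434 (t = 47/((-34/93)) + 16559/8601 = 47/((-34*1/93)) + 16559*(1/8601) = 47/(-34/93) + 16559/8601 = 47*(-93/34) + 16559/8601 = -4371/34 + 16559/8601 = -37031965/292434 ≈ -126.63)
m = -118435770/7406393 (m = 45²/(-37031965/292434) = 2025*(-292434/37031965) = -118435770/7406393 ≈ -15.991)
-41749 + m = -41749 - 118435770/7406393 = -309327937127/7406393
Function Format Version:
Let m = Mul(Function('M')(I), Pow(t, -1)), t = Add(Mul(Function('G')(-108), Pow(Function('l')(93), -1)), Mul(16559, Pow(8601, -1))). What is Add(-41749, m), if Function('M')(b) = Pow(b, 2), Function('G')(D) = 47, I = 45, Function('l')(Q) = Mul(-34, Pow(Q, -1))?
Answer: Rational(-309327937127, 7406393) ≈ -41765.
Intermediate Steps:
t = Rational(-37031965, 292434) (t = Add(Mul(47, Pow(Mul(-34, Pow(93, -1)), -1)), Mul(16559, Pow(8601, -1))) = Add(Mul(47, Pow(Mul(-34, Rational(1, 93)), -1)), Mul(16559, Rational(1, 8601))) = Add(Mul(47, Pow(Rational(-34, 93), -1)), Rational(16559, 8601)) = Add(Mul(47, Rational(-93, 34)), Rational(16559, 8601)) = Add(Rational(-4371, 34), Rational(16559, 8601)) = Rational(-37031965, 292434) ≈ -126.63)
m = Rational(-118435770, 7406393) (m = Mul(Pow(45, 2), Pow(Rational(-37031965, 292434), -1)) = Mul(2025, Rational(-292434, 37031965)) = Rational(-118435770, 7406393) ≈ -15.991)
Add(-41749, m) = Add(-41749, Rational(-118435770, 7406393)) = Rational(-309327937127, 7406393)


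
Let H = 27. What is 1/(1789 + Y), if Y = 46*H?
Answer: 1/3031 ≈ 0.00032992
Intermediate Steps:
Y = 1242 (Y = 46*27 = 1242)
1/(1789 + Y) = 1/(1789 + 1242) = 1/3031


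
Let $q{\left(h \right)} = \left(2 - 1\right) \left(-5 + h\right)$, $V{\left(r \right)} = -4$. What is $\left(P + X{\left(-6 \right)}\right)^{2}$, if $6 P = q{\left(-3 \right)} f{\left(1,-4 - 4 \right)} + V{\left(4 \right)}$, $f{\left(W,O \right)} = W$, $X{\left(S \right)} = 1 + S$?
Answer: $49$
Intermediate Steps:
$q{\left(h \right)} = -5 + h$ ($q{\left(h \right)} = 1 \left(-5 + h\right) = -5 + h$)
$P = -2$ ($P = \frac{\left(-5 - 3\right) 1 - 4}{6} = \frac{\left(-8\right) 1 - 4}{6} = \frac{-8 - 4}{6} = \frac{1}{6} \left(-12\right) = -2$)
$\left(P + X{\left(-6 \right)}\right)^{2} = \left(-2 + \left(1 - 6\right)\right)^{2} = \left(-2 - 5\right)^{2} = \left(-7\right)^{2} = 49$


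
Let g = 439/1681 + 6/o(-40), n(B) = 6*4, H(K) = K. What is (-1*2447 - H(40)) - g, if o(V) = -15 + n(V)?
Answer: -12546620/5043 ≈ -2487.9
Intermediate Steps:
n(B) = 24
o(V) = 9 (o(V) = -15 + 24 = 9)
g = 4679/5043 (g = 439/1681 + 6/9 = 439*(1/1681) + 6*(1/9) = 439/1681 + 2/3 = 4679/5043 ≈ 0.92782)
(-1*2447 - H(40)) - g = (-1*2447 - 1*40) - 1*4679/5043 = (-2447 - 40) - 4679/5043 = -2487 - 4679/5043 = -12546620/5043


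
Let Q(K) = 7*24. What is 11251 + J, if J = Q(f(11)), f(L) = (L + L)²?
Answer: 11419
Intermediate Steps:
f(L) = 4*L² (f(L) = (2*L)² = 4*L²)
Q(K) = 168
J = 168
11251 + J = 11251 + 168 = 11419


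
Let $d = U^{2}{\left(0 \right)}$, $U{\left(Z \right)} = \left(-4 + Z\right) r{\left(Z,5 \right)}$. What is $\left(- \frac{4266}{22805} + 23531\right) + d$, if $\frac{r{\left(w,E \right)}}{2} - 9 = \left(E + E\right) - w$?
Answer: $\frac{1063506909}{22805} \approx 46635.0$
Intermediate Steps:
$r{\left(w,E \right)} = 18 - 2 w + 4 E$ ($r{\left(w,E \right)} = 18 + 2 \left(\left(E + E\right) - w\right) = 18 + 2 \left(2 E - w\right) = 18 + 2 \left(- w + 2 E\right) = 18 + \left(- 2 w + 4 E\right) = 18 - 2 w + 4 E$)
$U{\left(Z \right)} = \left(-4 + Z\right) \left(38 - 2 Z\right)$ ($U{\left(Z \right)} = \left(-4 + Z\right) \left(18 - 2 Z + 4 \cdot 5\right) = \left(-4 + Z\right) \left(18 - 2 Z + 20\right) = \left(-4 + Z\right) \left(38 - 2 Z\right)$)
$d = 23104$ ($d = \left(- 2 \left(-19 + 0\right) \left(-4 + 0\right)\right)^{2} = \left(\left(-2\right) \left(-19\right) \left(-4\right)\right)^{2} = \left(-152\right)^{2} = 23104$)
$\left(- \frac{4266}{22805} + 23531\right) + d = \left(- \frac{4266}{22805} + 23531\right) + 23104 = \frac{536620189}{22805} + 23104 = \frac{1063506909}{22805}$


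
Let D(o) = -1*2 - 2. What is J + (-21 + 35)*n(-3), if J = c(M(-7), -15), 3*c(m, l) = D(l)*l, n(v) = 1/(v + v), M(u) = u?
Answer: 53/3 ≈ 17.667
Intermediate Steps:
D(o) = -4 (D(o) = -2 - 2 = -4)
n(v) = 1/(2*v)
c(m, l) = -4*l/3 (c(m, l) = (-4*l)/3 = -4*l/3)
J = 20 (J = -4/3*(-15) = 20)
J + (-21 + 35)*n(-3) = 20 + (-21 + 35)*((1/2)/(-3)) = 20 + 14*((1/2)*(-1/3)) = 20 + 14*(-1/6) = 20 - 7/3 = 53/3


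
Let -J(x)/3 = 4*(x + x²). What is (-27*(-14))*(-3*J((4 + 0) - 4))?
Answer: 0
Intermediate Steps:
J(x) = -12*x - 12*x² (J(x) = -12*(x + x²) = -3*(4*x + 4*x²) = -12*x - 12*x²)
(-27*(-14))*(-3*J((4 + 0) - 4)) = (-27*(-14))*(-(-36)*((4 + 0) - 4)*(1 + ((4 + 0) - 4))) = 378*(-(-36)*(4 - 4)*(1 + (4 - 4))) = 378*(-(-36)*0*(1 + 0)) = 378*(-(-36)*0) = 378*(-3*0) = 378*0 = 0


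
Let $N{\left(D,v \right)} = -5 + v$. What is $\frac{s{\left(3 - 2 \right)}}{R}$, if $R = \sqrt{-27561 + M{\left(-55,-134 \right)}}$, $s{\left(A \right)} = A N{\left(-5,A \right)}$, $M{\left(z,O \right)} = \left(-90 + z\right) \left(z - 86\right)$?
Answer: $\frac{2 i \sqrt{1779}}{1779} \approx 0.047418 i$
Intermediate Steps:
$M{\left(z,O \right)} = \left(-90 + z\right) \left(-86 + z\right)$
$s{\left(A \right)} = A \left(-5 + A\right)$
$R = 2 i \sqrt{1779}$ ($R = \sqrt{-27561 + \left(7740 + \left(-55\right)^{2} - -9680\right)} = \sqrt{-27561 + \left(7740 + 3025 + 9680\right)} = \sqrt{-27561 + 20445} = \sqrt{-7116} = 2 i \sqrt{1779} \approx 84.356 i$)
$\frac{s{\left(3 - 2 \right)}}{R} = \frac{\left(3 - 2\right) \left(-5 + \left(3 - 2\right)\right)}{2 i \sqrt{1779}} = \left(3 - 2\right) \left(-5 + \left(3 - 2\right)\right) \left(- \frac{i \sqrt{1779}}{3558}\right) = 1 \left(-5 + 1\right) \left(- \frac{i \sqrt{1779}}{3558}\right) = 1 \left(-4\right) \left(- \frac{i \sqrt{1779}}{3558}\right) = - 4 \left(- \frac{i \sqrt{1779}}{3558}\right) = \frac{2 i \sqrt{1779}}{1779}$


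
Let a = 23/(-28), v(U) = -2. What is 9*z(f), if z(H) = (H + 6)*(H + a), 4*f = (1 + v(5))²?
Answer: -225/7 ≈ -32.143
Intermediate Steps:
a = -23/28 (a = 23*(-1/28) = -23/28 ≈ -0.82143)
f = ¼ (f = (1 - 2)²/4 = (¼)*(-1)² = (¼)*1 = ¼ ≈ 0.25000)
z(H) = (6 + H)*(-23/28 + H) (z(H) = (H + 6)*(H - 23/28) = (6 + H)*(-23/28 + H))
9*z(f) = 9*(-69/14 + (¼)² + (145/28)*(¼)) = 9*(-69/14 + 1/16 + 145/112) = 9*(-25/7) = -225/7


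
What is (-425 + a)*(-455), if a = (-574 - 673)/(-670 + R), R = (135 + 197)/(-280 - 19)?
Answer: 5519052305/28666 ≈ 1.9253e+5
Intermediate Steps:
R = -332/299 (R = 332/(-299) = 332*(-1/299) = -332/299 ≈ -1.1104)
a = 372853/200662 (a = (-574 - 673)/(-670 - 332/299) = -1247/(-200662/299) = -1247*(-299/200662) = 372853/200662 ≈ 1.8581)
(-425 + a)*(-455) = (-425 + 372853/200662)*(-455) = -84908497/200662*(-455) = 5519052305/28666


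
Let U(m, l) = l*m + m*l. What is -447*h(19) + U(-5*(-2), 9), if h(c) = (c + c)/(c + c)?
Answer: -267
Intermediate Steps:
U(m, l) = 2*l*m (U(m, l) = l*m + l*m = 2*l*m)
h(c) = 1 (h(c) = (2*c)/((2*c)) = (2*c)*(1/(2*c)) = 1)
-447*h(19) + U(-5*(-2), 9) = -447*1 + 2*9*(-5*(-2)) = -447 + 2*9*10 = -447 + 180 = -267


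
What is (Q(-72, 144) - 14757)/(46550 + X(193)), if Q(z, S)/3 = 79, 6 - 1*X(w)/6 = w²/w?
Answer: -3630/11357 ≈ -0.31963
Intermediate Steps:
X(w) = 36 - 6*w (X(w) = 36 - 6*w²/w = 36 - 6*w)
Q(z, S) = 237 (Q(z, S) = 3*79 = 237)
(Q(-72, 144) - 14757)/(46550 + X(193)) = (237 - 14757)/(46550 + (36 - 6*193)) = -14520/(46550 + (36 - 1158)) = -14520/(46550 - 1122) = -14520/45428 = -14520*1/45428 = -3630/11357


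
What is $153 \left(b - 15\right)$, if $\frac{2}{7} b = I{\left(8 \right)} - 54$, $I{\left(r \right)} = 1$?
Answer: $- \frac{61353}{2} \approx -30677.0$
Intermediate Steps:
$b = - \frac{371}{2}$ ($b = \frac{7 \left(1 - 54\right)}{2} = \frac{7}{2} \left(-53\right) = - \frac{371}{2} \approx -185.5$)
$153 \left(b - 15\right) = 153 \left(- \frac{371}{2} - 15\right) = 153 \left(- \frac{401}{2}\right) = - \frac{61353}{2}$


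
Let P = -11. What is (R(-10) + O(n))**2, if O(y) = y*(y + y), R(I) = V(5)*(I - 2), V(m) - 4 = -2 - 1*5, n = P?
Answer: 77284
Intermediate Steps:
n = -11
V(m) = -3 (V(m) = 4 + (-2 - 1*5) = 4 + (-2 - 5) = 4 - 7 = -3)
R(I) = 6 - 3*I (R(I) = -3*(I - 2) = -3*(-2 + I) = 6 - 3*I)
O(y) = 2*y**2 (O(y) = y*(2*y) = 2*y**2)
(R(-10) + O(n))**2 = ((6 - 3*(-10)) + 2*(-11)**2)**2 = ((6 + 30) + 2*121)**2 = (36 + 242)**2 = 278**2 = 77284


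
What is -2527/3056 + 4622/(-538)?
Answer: -7742179/822064 ≈ -9.4180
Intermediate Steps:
-2527/3056 + 4622/(-538) = -2527*1/3056 + 4622*(-1/538) = -2527/3056 - 2311/269 = -7742179/822064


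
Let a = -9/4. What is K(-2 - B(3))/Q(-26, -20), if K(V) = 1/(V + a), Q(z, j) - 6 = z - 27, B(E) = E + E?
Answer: 4/1927 ≈ 0.0020758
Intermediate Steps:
B(E) = 2*E
Q(z, j) = -21 + z (Q(z, j) = 6 + (z - 27) = 6 + (-27 + z) = -21 + z)
a = -9/4 (a = -9*¼ = -9/4 ≈ -2.2500)
K(V) = 1/(-9/4 + V) (K(V) = 1/(V - 9/4) = 1/(-9/4 + V))
K(-2 - B(3))/Q(-26, -20) = (4/(-9 + 4*(-2 - 2*3)))/(-21 - 26) = (4/(-9 + 4*(-2 - 1*6)))/(-47) = (4/(-9 + 4*(-2 - 6)))*(-1/47) = (4/(-9 + 4*(-8)))*(-1/47) = (4/(-9 - 32))*(-1/47) = (4/(-41))*(-1/47) = (4*(-1/41))*(-1/47) = -4/41*(-1/47) = 4/1927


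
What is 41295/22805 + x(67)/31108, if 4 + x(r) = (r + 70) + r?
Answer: 64458293/35470897 ≈ 1.8172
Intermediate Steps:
x(r) = 66 + 2*r (x(r) = -4 + ((r + 70) + r) = -4 + ((70 + r) + r) = -4 + (70 + 2*r) = 66 + 2*r)
41295/22805 + x(67)/31108 = 41295/22805 + (66 + 2*67)/31108 = 41295*(1/22805) + (66 + 134)*(1/31108) = 8259/4561 + 200*(1/31108) = 8259/4561 + 50/7777 = 64458293/35470897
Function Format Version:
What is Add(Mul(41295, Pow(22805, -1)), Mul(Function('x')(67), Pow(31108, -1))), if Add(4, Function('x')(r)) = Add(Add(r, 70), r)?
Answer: Rational(64458293, 35470897) ≈ 1.8172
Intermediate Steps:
Function('x')(r) = Add(66, Mul(2, r)) (Function('x')(r) = Add(-4, Add(Add(r, 70), r)) = Add(-4, Add(Add(70, r), r)) = Add(-4, Add(70, Mul(2, r))) = Add(66, Mul(2, r)))
Add(Mul(41295, Pow(22805, -1)), Mul(Function('x')(67), Pow(31108, -1))) = Add(Mul(41295, Pow(22805, -1)), Mul(Add(66, Mul(2, 67)), Pow(31108, -1))) = Add(Mul(41295, Rational(1, 22805)), Mul(Add(66, 134), Rational(1, 31108))) = Add(Rational(8259, 4561), Mul(200, Rational(1, 31108))) = Add(Rational(8259, 4561), Rational(50, 7777)) = Rational(64458293, 35470897)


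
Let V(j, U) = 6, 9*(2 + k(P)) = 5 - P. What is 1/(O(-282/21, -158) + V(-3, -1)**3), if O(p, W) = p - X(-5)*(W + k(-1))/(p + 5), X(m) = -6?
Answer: 413/130506 ≈ 0.0031646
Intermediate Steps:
k(P) = -13/9 - P/9 (k(P) = -2 + (5 - P)/9 = -2 + (5/9 - P/9) = -13/9 - P/9)
O(p, W) = p + 6*(-4/3 + W)/(5 + p) (O(p, W) = p - (-6)*(W + (-13/9 - 1/9*(-1)))/(p + 5) = p - (-6)*(W + (-13/9 + 1/9))/(5 + p) = p - (-6)*(W - 4/3)/(5 + p) = p - (-6)*(-4/3 + W)/(5 + p) = p + 6*(-4/3 + W)/(5 + p))
1/(O(-282/21, -158) + V(-3, -1)**3) = 1/((-8 + (-282/21)**2 + 5*(-282/21) + 6*(-158))/(5 - 282/21) + 6**3) = 1/((-8 + (-282*1/21)**2 + 5*(-282*1/21) - 948)/(5 - 282*1/21) + 216) = 1/((-8 + (-94/7)**2 + 5*(-94/7) - 948)/(5 - 94/7) + 216) = 1/((-8 + 8836/49 - 470/7 - 948)/(-59/7) + 216) = 1/(-7/59*(-41298/49) + 216) = 1/(41298/413 + 216) = 1/(130506/413) = 413/130506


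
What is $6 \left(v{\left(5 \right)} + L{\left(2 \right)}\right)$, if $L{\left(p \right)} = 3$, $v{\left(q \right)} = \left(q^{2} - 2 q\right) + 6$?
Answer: $144$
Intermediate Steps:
$v{\left(q \right)} = 6 + q^{2} - 2 q$
$6 \left(v{\left(5 \right)} + L{\left(2 \right)}\right) = 6 \left(\left(6 + 5^{2} - 10\right) + 3\right) = 6 \left(\left(6 + 25 - 10\right) + 3\right) = 6 \left(21 + 3\right) = 6 \cdot 24 = 144$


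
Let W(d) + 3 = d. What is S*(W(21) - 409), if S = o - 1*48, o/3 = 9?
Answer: 8211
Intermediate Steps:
o = 27 (o = 3*9 = 27)
S = -21 (S = 27 - 1*48 = 27 - 48 = -21)
W(d) = -3 + d
S*(W(21) - 409) = -21*((-3 + 21) - 409) = -21*(18 - 409) = -21*(-391) = 8211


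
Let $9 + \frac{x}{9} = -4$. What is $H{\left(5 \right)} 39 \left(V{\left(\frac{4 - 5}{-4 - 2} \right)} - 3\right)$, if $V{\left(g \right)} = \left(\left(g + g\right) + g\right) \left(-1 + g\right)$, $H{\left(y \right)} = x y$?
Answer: $\frac{311805}{4} \approx 77951.0$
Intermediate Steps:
$x = -117$ ($x = -81 + 9 \left(-4\right) = -81 - 36 = -117$)
$H{\left(y \right)} = - 117 y$
$V{\left(g \right)} = 3 g \left(-1 + g\right)$ ($V{\left(g \right)} = \left(2 g + g\right) \left(-1 + g\right) = 3 g \left(-1 + g\right)$)
$H{\left(5 \right)} 39 \left(V{\left(\frac{4 - 5}{-4 - 2} \right)} - 3\right) = \left(-117\right) 5 \cdot 39 \left(3 \frac{4 - 5}{-4 - 2} \left(-1 + \frac{4 - 5}{-4 - 2}\right) - 3\right) = \left(-585\right) 39 \left(3 \left(- \frac{1}{-6}\right) \left(-1 - \frac{1}{-6}\right) - 3\right) = - 22815 \left(3 \left(\left(-1\right) \left(- \frac{1}{6}\right)\right) \left(-1 - - \frac{1}{6}\right) - 3\right) = - 22815 \left(3 \cdot \frac{1}{6} \left(-1 + \frac{1}{6}\right) - 3\right) = - 22815 \left(3 \cdot \frac{1}{6} \left(- \frac{5}{6}\right) - 3\right) = - 22815 \left(- \frac{5}{12} - 3\right) = \left(-22815\right) \left(- \frac{41}{12}\right) = \frac{311805}{4}$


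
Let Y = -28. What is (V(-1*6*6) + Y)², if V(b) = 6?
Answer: 484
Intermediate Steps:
(V(-1*6*6) + Y)² = (6 - 28)² = (-22)² = 484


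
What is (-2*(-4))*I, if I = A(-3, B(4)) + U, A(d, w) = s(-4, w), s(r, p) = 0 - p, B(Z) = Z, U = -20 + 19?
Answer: -40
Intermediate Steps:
U = -1
s(r, p) = -p
A(d, w) = -w
I = -5 (I = -1*4 - 1 = -4 - 1 = -5)
(-2*(-4))*I = -2*(-4)*(-5) = 8*(-5) = -40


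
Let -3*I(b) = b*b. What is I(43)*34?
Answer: -62866/3 ≈ -20955.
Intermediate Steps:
I(b) = -b**2/3 (I(b) = -b*b/3 = -b**2/3)
I(43)*34 = -1/3*43**2*34 = -1/3*1849*34 = -1849/3*34 = -62866/3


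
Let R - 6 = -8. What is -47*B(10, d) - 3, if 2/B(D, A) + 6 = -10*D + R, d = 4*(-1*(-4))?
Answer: -115/54 ≈ -2.1296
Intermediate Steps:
R = -2 (R = 6 - 8 = -2)
d = 16 (d = 4*4 = 16)
B(D, A) = 2/(-8 - 10*D) (B(D, A) = 2/(-6 + (-10*D - 2)) = 2/(-6 + (-2 - 10*D)) = 2/(-8 - 10*D))
-47*B(10, d) - 3 = -(-47)/(4 + 5*10) - 3 = -(-47)/(4 + 50) - 3 = -(-47)/54 - 3 = -47*(-1/54) - 3 = 47/54 - 3 = -115/54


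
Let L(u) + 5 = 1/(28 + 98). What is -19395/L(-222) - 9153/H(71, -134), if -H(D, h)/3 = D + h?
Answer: 16893159/4403 ≈ 3836.7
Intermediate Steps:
L(u) = -629/126 (L(u) = -5 + 1/(28 + 98) = -5 + 1/126 = -629/126)
H(D, h) = -3*D - 3*h (H(D, h) = -3*(D + h) = -3*D - 3*h)
-19395/L(-222) - 9153/H(71, -134) = -19395/(-629/126) - 9153/(-3*71 - 3*(-134)) = -19395*(-126/629) - 9153/(-213 + 402) = 2443770/629 - 9153/189 = 2443770/629 - 9153*1/189 = 2443770/629 - 339/7 = 16893159/4403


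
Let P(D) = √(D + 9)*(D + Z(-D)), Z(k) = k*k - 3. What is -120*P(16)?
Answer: -161400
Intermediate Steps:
Z(k) = -3 + k² (Z(k) = k² - 3 = -3 + k²)
P(D) = √(9 + D)*(-3 + D + D²) (P(D) = √(D + 9)*(D + (-3 + (-D)²)) = √(9 + D)*(D + (-3 + D²)) = √(9 + D)*(-3 + D + D²))
-120*P(16) = -120*√(9 + 16)*(-3 + 16 + 16²) = -120*√25*(-3 + 16 + 256) = -600*269 = -120*1345 = -161400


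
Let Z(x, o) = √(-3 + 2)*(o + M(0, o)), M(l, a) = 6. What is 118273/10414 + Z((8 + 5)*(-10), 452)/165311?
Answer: 118273/10414 + 458*I/165311 ≈ 11.357 + 0.0027705*I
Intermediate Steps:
Z(x, o) = I*(6 + o) (Z(x, o) = √(-3 + 2)*(o + 6) = √(-1)*(6 + o) = I*(6 + o))
118273/10414 + Z((8 + 5)*(-10), 452)/165311 = 118273/10414 + (I*(6 + 452))/165311 = 118273*(1/10414) + (I*458)*(1/165311) = 118273/10414 + (458*I)*(1/165311) = 118273/10414 + 458*I/165311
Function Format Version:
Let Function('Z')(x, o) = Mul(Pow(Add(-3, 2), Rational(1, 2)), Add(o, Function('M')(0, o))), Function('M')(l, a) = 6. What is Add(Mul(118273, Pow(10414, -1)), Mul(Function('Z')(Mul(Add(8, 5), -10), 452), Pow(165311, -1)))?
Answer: Add(Rational(118273, 10414), Mul(Rational(458, 165311), I)) ≈ Add(11.357, Mul(0.0027705, I))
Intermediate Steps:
Function('Z')(x, o) = Mul(I, Add(6, o)) (Function('Z')(x, o) = Mul(Pow(Add(-3, 2), Rational(1, 2)), Add(o, 6)) = Mul(Pow(-1, Rational(1, 2)), Add(6, o)) = Mul(I, Add(6, o)))
Add(Mul(118273, Pow(10414, -1)), Mul(Function('Z')(Mul(Add(8, 5), -10), 452), Pow(165311, -1))) = Add(Mul(118273, Pow(10414, -1)), Mul(Mul(I, Add(6, 452)), Pow(165311, -1))) = Add(Mul(118273, Rational(1, 10414)), Mul(Mul(I, 458), Rational(1, 165311))) = Add(Rational(118273, 10414), Mul(Mul(458, I), Rational(1, 165311))) = Add(Rational(118273, 10414), Mul(Rational(458, 165311), I))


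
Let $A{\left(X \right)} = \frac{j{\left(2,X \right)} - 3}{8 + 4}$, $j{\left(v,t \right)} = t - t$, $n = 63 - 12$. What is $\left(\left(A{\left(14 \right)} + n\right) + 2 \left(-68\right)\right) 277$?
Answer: $- \frac{94457}{4} \approx -23614.0$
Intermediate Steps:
$n = 51$ ($n = 63 - 12 = 51$)
$j{\left(v,t \right)} = 0$
$A{\left(X \right)} = - \frac{1}{4}$ ($A{\left(X \right)} = \frac{0 - 3}{8 + 4} = - \frac{3}{12} = \left(-3\right) \frac{1}{12} = - \frac{1}{4}$)
$\left(\left(A{\left(14 \right)} + n\right) + 2 \left(-68\right)\right) 277 = \left(\left(- \frac{1}{4} + 51\right) + 2 \left(-68\right)\right) 277 = \left(\frac{203}{4} - 136\right) 277 = \left(- \frac{341}{4}\right) 277 = - \frac{94457}{4}$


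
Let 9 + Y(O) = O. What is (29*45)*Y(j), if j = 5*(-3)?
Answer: -31320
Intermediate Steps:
j = -15
Y(O) = -9 + O
(29*45)*Y(j) = (29*45)*(-9 - 15) = 1305*(-24) = -31320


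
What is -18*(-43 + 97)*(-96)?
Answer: 93312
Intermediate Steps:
-18*(-43 + 97)*(-96) = -18*54*(-96) = -972*(-96) = 93312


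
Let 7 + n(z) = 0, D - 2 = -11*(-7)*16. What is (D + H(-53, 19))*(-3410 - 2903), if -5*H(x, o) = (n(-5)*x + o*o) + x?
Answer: -34664683/5 ≈ -6.9329e+6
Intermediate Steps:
D = 1234 (D = 2 - 11*(-7)*16 = 2 + 77*16 = 2 + 1232 = 1234)
n(z) = -7 (n(z) = -7 + 0 = -7)
H(x, o) = -o**2/5 + 6*x/5 (H(x, o) = -((-7*x + o*o) + x)/5 = -((-7*x + o**2) + x)/5 = -((o**2 - 7*x) + x)/5 = -(o**2 - 6*x)/5 = -o**2/5 + 6*x/5)
(D + H(-53, 19))*(-3410 - 2903) = (1234 + (-1/5*19**2 + (6/5)*(-53)))*(-3410 - 2903) = (1234 + (-1/5*361 - 318/5))*(-6313) = (1234 + (-361/5 - 318/5))*(-6313) = (1234 - 679/5)*(-6313) = (5491/5)*(-6313) = -34664683/5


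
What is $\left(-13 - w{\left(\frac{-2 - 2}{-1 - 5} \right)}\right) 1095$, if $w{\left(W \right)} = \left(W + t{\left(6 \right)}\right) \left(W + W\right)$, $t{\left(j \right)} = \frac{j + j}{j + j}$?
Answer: $- \frac{50005}{3} \approx -16668.0$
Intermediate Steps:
$t{\left(j \right)} = 1$ ($t{\left(j \right)} = \frac{2 j}{2 j} = 2 j \frac{1}{2 j} = 1$)
$w{\left(W \right)} = 2 W \left(1 + W\right)$ ($w{\left(W \right)} = \left(W + 1\right) \left(W + W\right) = \left(1 + W\right) 2 W = 2 W \left(1 + W\right)$)
$\left(-13 - w{\left(\frac{-2 - 2}{-1 - 5} \right)}\right) 1095 = \left(-13 - 2 \frac{-2 - 2}{-1 - 5} \left(1 + \frac{-2 - 2}{-1 - 5}\right)\right) 1095 = \left(-13 - 2 \left(- \frac{4}{-6}\right) \left(1 - \frac{4}{-6}\right)\right) 1095 = \left(-13 - 2 \left(\left(-4\right) \left(- \frac{1}{6}\right)\right) \left(1 - - \frac{2}{3}\right)\right) 1095 = \left(-13 - 2 \cdot \frac{2}{3} \left(1 + \frac{2}{3}\right)\right) 1095 = \left(-13 - 2 \cdot \frac{2}{3} \cdot \frac{5}{3}\right) 1095 = \left(-13 - \frac{20}{9}\right) 1095 = \left(- \frac{137}{9}\right) 1095 = - \frac{50005}{3}$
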